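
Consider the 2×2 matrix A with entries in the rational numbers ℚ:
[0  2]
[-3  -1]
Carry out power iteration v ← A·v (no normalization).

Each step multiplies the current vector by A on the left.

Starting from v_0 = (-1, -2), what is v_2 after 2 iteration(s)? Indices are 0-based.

v_0 = (-1, -2).
v_1 = A·v_0 = (-4, 5).
v_2 = A·v_1 = (10, 7).

v_2 = (10, 7)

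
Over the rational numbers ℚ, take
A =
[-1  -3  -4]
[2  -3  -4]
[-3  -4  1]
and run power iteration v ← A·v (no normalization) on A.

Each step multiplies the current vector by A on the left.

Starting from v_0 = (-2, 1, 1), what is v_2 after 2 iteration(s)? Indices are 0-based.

v_2 = (26, 11, 62)

v_0 = (-2, 1, 1).
v_1 = A·v_0 = (-5, -11, 3).
v_2 = A·v_1 = (26, 11, 62).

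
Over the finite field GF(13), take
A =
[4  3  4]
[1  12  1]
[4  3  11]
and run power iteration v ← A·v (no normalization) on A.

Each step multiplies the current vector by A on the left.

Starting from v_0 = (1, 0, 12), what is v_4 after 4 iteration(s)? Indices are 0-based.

v_4 = (2, 3, 6)

v_0 = (1, 0, 12).
v_1 = A·v_0 = (0, 0, 6).
v_2 = A·v_1 = (11, 6, 1).
v_3 = A·v_2 = (1, 6, 8).
v_4 = A·v_3 = (2, 3, 6).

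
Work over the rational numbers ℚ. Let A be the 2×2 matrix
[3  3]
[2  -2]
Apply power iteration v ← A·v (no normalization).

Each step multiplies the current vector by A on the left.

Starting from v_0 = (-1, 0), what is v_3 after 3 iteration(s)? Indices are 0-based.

v_3 = (-51, -26)

v_0 = (-1, 0).
v_1 = A·v_0 = (-3, -2).
v_2 = A·v_1 = (-15, -2).
v_3 = A·v_2 = (-51, -26).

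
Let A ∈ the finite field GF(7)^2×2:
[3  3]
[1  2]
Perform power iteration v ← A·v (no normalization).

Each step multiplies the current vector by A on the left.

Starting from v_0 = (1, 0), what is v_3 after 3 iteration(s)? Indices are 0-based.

v_0 = (1, 0).
v_1 = A·v_0 = (3, 1).
v_2 = A·v_1 = (5, 5).
v_3 = A·v_2 = (2, 1).

v_3 = (2, 1)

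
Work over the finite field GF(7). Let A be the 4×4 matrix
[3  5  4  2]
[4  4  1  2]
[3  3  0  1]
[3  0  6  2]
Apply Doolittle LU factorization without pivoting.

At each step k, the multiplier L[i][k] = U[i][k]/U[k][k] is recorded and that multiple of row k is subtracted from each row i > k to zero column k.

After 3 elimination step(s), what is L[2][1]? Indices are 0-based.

L[2][1] = 6

[col 0] pivot 3
  R1 -= 6*R0 → (0, 2, 5, 4)  (L[1][0] := 6)
  R2 -= 1*R0 → (0, 5, 3, 6)  (L[2][0] := 1)
  R3 -= 1*R0 → (0, 2, 2, 0)  (L[3][0] := 1)
[col 1] pivot 2
  R2 -= 6*R1 → (0, 0, 1, 3)  (L[2][1] := 6)
  R3 -= 1*R1 → (0, 0, 4, 3)  (L[3][1] := 1)
[col 2] pivot 1
  R3 -= 4*R2 → (0, 0, 0, 5)  (L[3][2] := 4)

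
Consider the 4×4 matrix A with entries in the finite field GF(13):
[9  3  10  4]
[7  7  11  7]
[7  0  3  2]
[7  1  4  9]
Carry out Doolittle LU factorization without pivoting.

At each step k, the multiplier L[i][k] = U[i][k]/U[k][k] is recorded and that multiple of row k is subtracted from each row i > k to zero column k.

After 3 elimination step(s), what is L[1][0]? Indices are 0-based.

L[1][0] = 8

[col 0] pivot 9
  R1 -= 8*R0 → (0, 9, 9, 1)  (L[1][0] := 8)
  R2 -= 8*R0 → (0, 2, 1, 9)  (L[2][0] := 8)
  R3 -= 8*R0 → (0, 3, 2, 3)  (L[3][0] := 8)
[col 1] pivot 9
  R2 -= 6*R1 → (0, 0, 12, 3)  (L[2][1] := 6)
  R3 -= 9*R1 → (0, 0, 12, 7)  (L[3][1] := 9)
[col 2] pivot 12
  R3 -= 1*R2 → (0, 0, 0, 4)  (L[3][2] := 1)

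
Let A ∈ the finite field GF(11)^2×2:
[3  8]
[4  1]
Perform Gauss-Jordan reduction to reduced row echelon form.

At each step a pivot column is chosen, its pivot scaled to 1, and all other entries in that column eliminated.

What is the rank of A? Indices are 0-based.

rank = 2

pivot(0,0)=3: scale R0 → (1, 10)
  clear (1,0): R1 −= (4)R0 → (0, 5)
pivot(1,1)=5: scale R1 → (0, 1)
  clear (0,1): R0 −= (10)R1 → (1, 0)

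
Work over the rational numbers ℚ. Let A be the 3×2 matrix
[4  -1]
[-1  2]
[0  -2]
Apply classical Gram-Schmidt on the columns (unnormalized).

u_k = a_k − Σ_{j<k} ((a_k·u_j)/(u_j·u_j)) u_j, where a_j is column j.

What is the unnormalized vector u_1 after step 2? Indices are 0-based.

u_1 = (7/17, 28/17, -2)

Step 1: u_0 = a_0 = (4, -1, 0).
Step 2: u_1 = a_1 − (-6/17)·u_0 = (7/17, 28/17, -2).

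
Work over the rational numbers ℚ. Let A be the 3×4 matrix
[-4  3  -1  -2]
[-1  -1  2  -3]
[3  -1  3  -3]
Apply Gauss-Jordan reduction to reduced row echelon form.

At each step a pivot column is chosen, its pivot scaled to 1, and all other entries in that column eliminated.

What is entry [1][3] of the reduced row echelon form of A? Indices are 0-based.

M[1][3] = -2/3

pivot(0,0)=-4: scale R0 → (1, -3/4, 1/4, 1/2)
  clear (1,0): R1 −= (-1)R0 → (0, -7/4, 9/4, -5/2)
  clear (2,0): R2 −= (3)R0 → (0, 5/4, 9/4, -9/2)
pivot(1,1)=-7/4: scale R1 → (0, 1, -9/7, 10/7)
  clear (0,1): R0 −= (-3/4)R1 → (1, 0, -5/7, 11/7)
  clear (2,1): R2 −= (5/4)R1 → (0, 0, 27/7, -44/7)
pivot(2,2)=27/7: scale R2 → (0, 0, 1, -44/27)
  clear (0,2): R0 −= (-5/7)R2 → (1, 0, 0, 11/27)
  clear (1,2): R1 −= (-9/7)R2 → (0, 1, 0, -2/3)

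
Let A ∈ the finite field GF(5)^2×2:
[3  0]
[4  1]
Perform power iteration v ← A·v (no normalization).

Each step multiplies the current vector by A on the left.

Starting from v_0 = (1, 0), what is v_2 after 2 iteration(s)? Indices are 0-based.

v_2 = (4, 1)

v_0 = (1, 0).
v_1 = A·v_0 = (3, 4).
v_2 = A·v_1 = (4, 1).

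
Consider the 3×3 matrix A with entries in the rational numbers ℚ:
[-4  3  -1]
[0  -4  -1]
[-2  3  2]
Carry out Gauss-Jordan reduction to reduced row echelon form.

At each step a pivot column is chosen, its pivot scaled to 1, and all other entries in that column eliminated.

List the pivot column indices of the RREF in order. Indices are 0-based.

[1] R0 /= -4  ⇒  (1, -3/4, 1/4)
     R2 -= -2·R0  ⇒  (0, 3/2, 5/2)
[2] R1 /= -4  ⇒  (0, 1, 1/4)
     R0 -= -3/4·R1  ⇒  (1, 0, 7/16)
     R2 -= 3/2·R1  ⇒  (0, 0, 17/8)
[3] R2 /= 17/8  ⇒  (0, 0, 1)
     R0 -= 7/16·R2  ⇒  (1, 0, 0)
     R1 -= 1/4·R2  ⇒  (0, 1, 0)

pivot columns: 0, 1, 2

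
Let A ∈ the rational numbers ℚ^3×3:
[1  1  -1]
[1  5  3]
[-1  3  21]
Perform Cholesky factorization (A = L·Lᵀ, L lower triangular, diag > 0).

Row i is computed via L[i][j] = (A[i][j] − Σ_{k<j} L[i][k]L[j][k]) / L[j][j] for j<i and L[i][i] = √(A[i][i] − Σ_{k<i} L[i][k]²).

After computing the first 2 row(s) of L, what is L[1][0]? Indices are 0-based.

L[1][0] = 1

Step 1: L[0][0] = √(1) = 1.
  L[1][0] = (1) / L[0][0] = 1.
Step 2: L[1][1] = √(4) = 2.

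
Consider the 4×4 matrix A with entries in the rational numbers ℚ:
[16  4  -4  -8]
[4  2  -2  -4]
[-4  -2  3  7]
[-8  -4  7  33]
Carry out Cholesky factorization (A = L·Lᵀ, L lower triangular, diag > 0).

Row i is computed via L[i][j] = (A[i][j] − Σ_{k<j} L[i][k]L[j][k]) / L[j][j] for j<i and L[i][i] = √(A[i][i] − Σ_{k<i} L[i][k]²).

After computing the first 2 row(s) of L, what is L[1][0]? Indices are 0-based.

Step 1: L[0][0] = √(16) = 4.
  L[1][0] = (4) / L[0][0] = 1.
Step 2: L[1][1] = √(1) = 1.

L[1][0] = 1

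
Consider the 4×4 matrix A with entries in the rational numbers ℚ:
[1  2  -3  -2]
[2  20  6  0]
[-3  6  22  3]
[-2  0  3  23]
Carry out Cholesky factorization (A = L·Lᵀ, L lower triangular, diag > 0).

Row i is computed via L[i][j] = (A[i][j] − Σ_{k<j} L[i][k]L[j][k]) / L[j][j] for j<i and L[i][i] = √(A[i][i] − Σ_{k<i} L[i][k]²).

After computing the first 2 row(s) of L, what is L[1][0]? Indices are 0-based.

L[1][0] = 2

Step 1: L[0][0] = √(1) = 1.
  L[1][0] = (2) / L[0][0] = 2.
Step 2: L[1][1] = √(16) = 4.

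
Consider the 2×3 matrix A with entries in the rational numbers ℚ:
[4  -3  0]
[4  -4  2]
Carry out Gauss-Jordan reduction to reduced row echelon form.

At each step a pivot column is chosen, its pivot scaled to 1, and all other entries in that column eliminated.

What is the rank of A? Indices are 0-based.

step 1: normalize row 0 (÷4) = (1, -3/4, 0)
  row 1: subtract 4×row0 = (0, -1, 2)
step 2: normalize row 1 (÷-1) = (0, 1, -2)
  row 0: subtract -3/4×row1 = (1, 0, -3/2)

rank = 2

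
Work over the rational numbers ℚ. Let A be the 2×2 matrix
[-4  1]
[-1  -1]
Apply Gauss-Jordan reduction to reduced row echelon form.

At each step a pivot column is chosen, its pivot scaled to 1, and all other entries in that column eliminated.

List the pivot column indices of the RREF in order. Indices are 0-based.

pivot columns: 0, 1

step 1: normalize row 0 (÷-4) = (1, -1/4)
  row 1: subtract -1×row0 = (0, -5/4)
step 2: normalize row 1 (÷-5/4) = (0, 1)
  row 0: subtract -1/4×row1 = (1, 0)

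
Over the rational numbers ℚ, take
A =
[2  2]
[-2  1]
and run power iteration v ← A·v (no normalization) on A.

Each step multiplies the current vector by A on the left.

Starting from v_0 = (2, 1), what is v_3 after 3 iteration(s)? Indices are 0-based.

v_3 = (-18, -27)

v_0 = (2, 1).
v_1 = A·v_0 = (6, -3).
v_2 = A·v_1 = (6, -15).
v_3 = A·v_2 = (-18, -27).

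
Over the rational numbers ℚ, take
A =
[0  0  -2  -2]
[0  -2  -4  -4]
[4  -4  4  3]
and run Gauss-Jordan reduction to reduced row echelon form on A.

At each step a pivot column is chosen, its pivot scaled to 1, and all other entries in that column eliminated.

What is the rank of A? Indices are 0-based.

rank = 3

pivot(0,0): swap R0↔R2
pivot(0,0)=4: scale R0 → (1, -1, 1, 3/4)
pivot(1,1)=-2: scale R1 → (0, 1, 2, 2)
  clear (0,1): R0 −= (-1)R1 → (1, 0, 3, 11/4)
pivot(2,2)=-2: scale R2 → (0, 0, 1, 1)
  clear (0,2): R0 −= (3)R2 → (1, 0, 0, -1/4)
  clear (1,2): R1 −= (2)R2 → (0, 1, 0, 0)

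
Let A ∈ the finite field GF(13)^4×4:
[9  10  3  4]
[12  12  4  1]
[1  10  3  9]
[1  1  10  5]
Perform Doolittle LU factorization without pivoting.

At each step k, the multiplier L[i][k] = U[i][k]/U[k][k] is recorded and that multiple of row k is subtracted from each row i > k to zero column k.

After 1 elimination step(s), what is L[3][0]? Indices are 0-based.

L[3][0] = 3

Step 1: pivot at (0,0) is 9.
  row1 ← row1 − (10)·row0  ⇒  L[1][0]=10, U row1=(0, 3, 0, 0)
  row2 ← row2 − (3)·row0  ⇒  L[2][0]=3, U row2=(0, 6, 7, 10)
  row3 ← row3 − (3)·row0  ⇒  L[3][0]=3, U row3=(0, 10, 1, 6)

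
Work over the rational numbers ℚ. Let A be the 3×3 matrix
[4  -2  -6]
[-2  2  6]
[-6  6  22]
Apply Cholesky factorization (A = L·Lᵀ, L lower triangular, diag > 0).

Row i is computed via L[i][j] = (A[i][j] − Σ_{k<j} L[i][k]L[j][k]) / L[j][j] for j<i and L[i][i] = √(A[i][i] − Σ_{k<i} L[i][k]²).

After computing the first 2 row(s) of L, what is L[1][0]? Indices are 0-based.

Step 1: L[0][0] = √(4) = 2.
  L[1][0] = (-2) / L[0][0] = -1.
Step 2: L[1][1] = √(1) = 1.

L[1][0] = -1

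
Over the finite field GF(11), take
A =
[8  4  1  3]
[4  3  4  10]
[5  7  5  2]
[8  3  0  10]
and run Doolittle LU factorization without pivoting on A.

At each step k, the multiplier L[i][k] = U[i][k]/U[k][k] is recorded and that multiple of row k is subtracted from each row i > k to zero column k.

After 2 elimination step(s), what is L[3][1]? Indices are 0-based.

[col 0] pivot 8
  R1 -= 6*R0 → (0, 1, 9, 3)  (L[1][0] := 6)
  R2 -= 2*R0 → (0, 10, 3, 7)  (L[2][0] := 2)
  R3 -= 1*R0 → (0, 10, 10, 7)  (L[3][0] := 1)
[col 1] pivot 1
  R2 -= 10*R1 → (0, 0, 1, 10)  (L[2][1] := 10)
  R3 -= 10*R1 → (0, 0, 8, 10)  (L[3][1] := 10)

L[3][1] = 10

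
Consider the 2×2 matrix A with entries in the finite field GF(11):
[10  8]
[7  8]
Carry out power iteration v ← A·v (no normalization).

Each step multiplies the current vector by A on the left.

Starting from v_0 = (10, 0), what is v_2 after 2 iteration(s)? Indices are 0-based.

v_0 = (10, 0).
v_1 = A·v_0 = (1, 4).
v_2 = A·v_1 = (9, 6).

v_2 = (9, 6)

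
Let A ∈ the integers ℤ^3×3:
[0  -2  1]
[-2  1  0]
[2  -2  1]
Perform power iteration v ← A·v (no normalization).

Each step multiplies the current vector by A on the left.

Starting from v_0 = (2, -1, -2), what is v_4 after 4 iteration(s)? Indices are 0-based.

v_0 = (2, -1, -2).
v_1 = A·v_0 = (0, -5, 4).
v_2 = A·v_1 = (14, -5, 14).
v_3 = A·v_2 = (24, -33, 52).
v_4 = A·v_3 = (118, -81, 166).

v_4 = (118, -81, 166)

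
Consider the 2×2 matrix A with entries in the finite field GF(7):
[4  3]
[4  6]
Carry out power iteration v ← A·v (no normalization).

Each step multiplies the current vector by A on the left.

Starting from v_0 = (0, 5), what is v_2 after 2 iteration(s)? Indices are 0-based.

v_2 = (3, 2)

v_0 = (0, 5).
v_1 = A·v_0 = (1, 2).
v_2 = A·v_1 = (3, 2).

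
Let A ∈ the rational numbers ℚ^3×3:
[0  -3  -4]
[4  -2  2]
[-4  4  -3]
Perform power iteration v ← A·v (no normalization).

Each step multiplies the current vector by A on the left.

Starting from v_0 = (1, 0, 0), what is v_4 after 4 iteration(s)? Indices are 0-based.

v_4 = (344, -792, 1164)

v_0 = (1, 0, 0).
v_1 = A·v_0 = (0, 4, -4).
v_2 = A·v_1 = (4, -16, 28).
v_3 = A·v_2 = (-64, 104, -164).
v_4 = A·v_3 = (344, -792, 1164).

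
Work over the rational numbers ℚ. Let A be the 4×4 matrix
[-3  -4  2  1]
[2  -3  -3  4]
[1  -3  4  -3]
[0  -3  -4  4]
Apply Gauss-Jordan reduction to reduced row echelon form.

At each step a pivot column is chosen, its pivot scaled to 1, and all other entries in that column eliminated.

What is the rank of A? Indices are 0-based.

rank = 4

[1] R0 /= -3  ⇒  (1, 4/3, -2/3, -1/3)
     R1 -= 2·R0  ⇒  (0, -17/3, -5/3, 14/3)
     R2 -= 1·R0  ⇒  (0, -13/3, 14/3, -8/3)
[2] R1 /= -17/3  ⇒  (0, 1, 5/17, -14/17)
     R0 -= 4/3·R1  ⇒  (1, 0, -18/17, 13/17)
     R2 -= -13/3·R1  ⇒  (0, 0, 101/17, -106/17)
     R3 -= -3·R1  ⇒  (0, 0, -53/17, 26/17)
[3] R2 /= 101/17  ⇒  (0, 0, 1, -106/101)
     R0 -= -18/17·R2  ⇒  (1, 0, 0, -35/101)
     R1 -= 5/17·R2  ⇒  (0, 1, 0, -52/101)
     R3 -= -53/17·R2  ⇒  (0, 0, 0, -176/101)
[4] R3 /= -176/101  ⇒  (0, 0, 0, 1)
     R0 -= -35/101·R3  ⇒  (1, 0, 0, 0)
     R1 -= -52/101·R3  ⇒  (0, 1, 0, 0)
     R2 -= -106/101·R3  ⇒  (0, 0, 1, 0)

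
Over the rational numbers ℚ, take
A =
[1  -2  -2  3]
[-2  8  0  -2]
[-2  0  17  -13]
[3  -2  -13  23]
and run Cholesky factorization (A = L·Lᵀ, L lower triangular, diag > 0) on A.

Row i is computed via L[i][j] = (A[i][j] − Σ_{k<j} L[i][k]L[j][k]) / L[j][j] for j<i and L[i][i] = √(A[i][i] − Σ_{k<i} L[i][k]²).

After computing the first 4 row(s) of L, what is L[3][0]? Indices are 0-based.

L[3][0] = 3

Step 1: L[0][0] = √(1) = 1.
  L[1][0] = (-2) / L[0][0] = -2.
Step 2: L[1][1] = √(4) = 2.
  L[2][0] = (-2) / L[0][0] = -2.
  L[2][1] = (-4) / L[1][1] = -2.
Step 3: L[2][2] = √(9) = 3.
  L[3][0] = (3) / L[0][0] = 3.
  L[3][1] = (4) / L[1][1] = 2.
  L[3][2] = (-3) / L[2][2] = -1.
Step 4: L[3][3] = √(9) = 3.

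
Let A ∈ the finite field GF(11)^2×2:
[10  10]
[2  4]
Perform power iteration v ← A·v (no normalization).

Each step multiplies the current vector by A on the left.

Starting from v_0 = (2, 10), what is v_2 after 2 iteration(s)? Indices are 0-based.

v_0 = (2, 10).
v_1 = A·v_0 = (10, 0).
v_2 = A·v_1 = (1, 9).

v_2 = (1, 9)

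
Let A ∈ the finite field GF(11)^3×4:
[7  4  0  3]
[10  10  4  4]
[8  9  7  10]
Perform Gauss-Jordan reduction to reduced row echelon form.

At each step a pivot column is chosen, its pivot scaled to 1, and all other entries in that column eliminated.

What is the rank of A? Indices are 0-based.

[1] R0 /= 7  ⇒  (1, 10, 0, 2)
     R1 -= 10·R0  ⇒  (0, 9, 4, 6)
     R2 -= 8·R0  ⇒  (0, 6, 7, 5)
[2] R1 /= 9  ⇒  (0, 1, 9, 8)
     R0 -= 10·R1  ⇒  (1, 0, 9, 10)
     R2 -= 6·R1  ⇒  (0, 0, 8, 1)
[3] R2 /= 8  ⇒  (0, 0, 1, 7)
     R0 -= 9·R2  ⇒  (1, 0, 0, 2)
     R1 -= 9·R2  ⇒  (0, 1, 0, 0)

rank = 3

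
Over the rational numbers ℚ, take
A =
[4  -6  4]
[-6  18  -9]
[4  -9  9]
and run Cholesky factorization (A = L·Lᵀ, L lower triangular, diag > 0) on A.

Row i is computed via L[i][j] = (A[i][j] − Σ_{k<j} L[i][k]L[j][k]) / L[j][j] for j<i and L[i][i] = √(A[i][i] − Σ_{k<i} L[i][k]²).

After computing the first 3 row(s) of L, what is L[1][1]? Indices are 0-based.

Step 1: L[0][0] = √(4) = 2.
  L[1][0] = (-6) / L[0][0] = -3.
Step 2: L[1][1] = √(9) = 3.
  L[2][0] = (4) / L[0][0] = 2.
  L[2][1] = (-3) / L[1][1] = -1.
Step 3: L[2][2] = √(4) = 2.

L[1][1] = 3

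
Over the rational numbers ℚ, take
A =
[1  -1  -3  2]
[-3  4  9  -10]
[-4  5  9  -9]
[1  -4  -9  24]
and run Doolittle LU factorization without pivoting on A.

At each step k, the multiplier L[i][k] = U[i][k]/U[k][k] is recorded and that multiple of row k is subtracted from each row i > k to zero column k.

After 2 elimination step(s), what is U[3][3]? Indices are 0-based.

Step 1: pivot at (0,0) is 1.
  row1 ← row1 − (-3)·row0  ⇒  L[1][0]=-3, U row1=(0, 1, 0, -4)
  row2 ← row2 − (-4)·row0  ⇒  L[2][0]=-4, U row2=(0, 1, -3, -1)
  row3 ← row3 − (1)·row0  ⇒  L[3][0]=1, U row3=(0, -3, -6, 22)
Step 2: pivot at (1,1) is 1.
  row2 ← row2 − (1)·row1  ⇒  L[2][1]=1, U row2=(0, 0, -3, 3)
  row3 ← row3 − (-3)·row1  ⇒  L[3][1]=-3, U row3=(0, 0, -6, 10)

U[3][3] = 10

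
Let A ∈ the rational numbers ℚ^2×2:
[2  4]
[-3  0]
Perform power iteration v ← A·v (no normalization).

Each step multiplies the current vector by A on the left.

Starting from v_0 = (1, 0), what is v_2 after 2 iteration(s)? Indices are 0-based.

v_0 = (1, 0).
v_1 = A·v_0 = (2, -3).
v_2 = A·v_1 = (-8, -6).

v_2 = (-8, -6)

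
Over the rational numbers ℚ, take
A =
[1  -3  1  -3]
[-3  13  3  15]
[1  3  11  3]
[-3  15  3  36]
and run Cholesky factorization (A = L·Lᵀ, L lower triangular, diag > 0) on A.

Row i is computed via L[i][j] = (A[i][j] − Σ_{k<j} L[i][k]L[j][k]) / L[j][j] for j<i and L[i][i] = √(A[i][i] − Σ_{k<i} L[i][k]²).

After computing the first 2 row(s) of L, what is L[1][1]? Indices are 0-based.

L[1][1] = 2

Step 1: L[0][0] = √(1) = 1.
  L[1][0] = (-3) / L[0][0] = -3.
Step 2: L[1][1] = √(4) = 2.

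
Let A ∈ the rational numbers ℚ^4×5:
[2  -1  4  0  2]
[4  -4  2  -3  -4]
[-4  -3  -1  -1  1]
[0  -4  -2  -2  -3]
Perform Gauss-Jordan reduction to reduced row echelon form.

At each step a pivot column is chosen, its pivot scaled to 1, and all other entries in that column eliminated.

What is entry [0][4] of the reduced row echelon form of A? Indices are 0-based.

M[0][4] = -49/92

step 1: normalize row 0 (÷2) = (1, -1/2, 2, 0, 1)
  row 1: subtract 4×row0 = (0, -2, -6, -3, -8)
  row 2: subtract -4×row0 = (0, -5, 7, -1, 5)
step 2: normalize row 1 (÷-2) = (0, 1, 3, 3/2, 4)
  row 0: subtract -1/2×row1 = (1, 0, 7/2, 3/4, 3)
  row 2: subtract -5×row1 = (0, 0, 22, 13/2, 25)
  row 3: subtract -4×row1 = (0, 0, 10, 4, 13)
step 3: normalize row 2 (÷22) = (0, 0, 1, 13/44, 25/22)
  row 0: subtract 7/2×row2 = (1, 0, 0, -25/88, -43/44)
  row 1: subtract 3×row2 = (0, 1, 0, 27/44, 13/22)
  row 3: subtract 10×row2 = (0, 0, 0, 23/22, 18/11)
step 4: normalize row 3 (÷23/22) = (0, 0, 0, 1, 36/23)
  row 0: subtract -25/88×row3 = (1, 0, 0, 0, -49/92)
  row 1: subtract 27/44×row3 = (0, 1, 0, 0, -17/46)
  row 2: subtract 13/44×row3 = (0, 0, 1, 0, 31/46)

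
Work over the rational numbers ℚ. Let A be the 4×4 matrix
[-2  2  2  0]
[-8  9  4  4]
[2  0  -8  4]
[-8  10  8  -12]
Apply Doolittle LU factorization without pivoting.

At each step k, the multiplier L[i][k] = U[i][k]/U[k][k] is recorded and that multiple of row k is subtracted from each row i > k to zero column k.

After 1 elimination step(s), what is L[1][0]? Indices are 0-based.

[col 0] pivot -2
  R1 -= 4*R0 → (0, 1, -4, 4)  (L[1][0] := 4)
  R2 -= -1*R0 → (0, 2, -6, 4)  (L[2][0] := -1)
  R3 -= 4*R0 → (0, 2, 0, -12)  (L[3][0] := 4)

L[1][0] = 4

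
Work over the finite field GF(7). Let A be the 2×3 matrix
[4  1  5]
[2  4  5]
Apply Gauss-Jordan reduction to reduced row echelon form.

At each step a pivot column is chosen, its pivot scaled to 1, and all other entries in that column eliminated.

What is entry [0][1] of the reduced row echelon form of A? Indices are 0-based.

[1] R0 /= 4  ⇒  (1, 2, 3)
     R1 -= 2·R0  ⇒  (0, 0, 6)
column 1 empty below row 1
[2] R1 /= 6  ⇒  (0, 0, 1)
     R0 -= 3·R1  ⇒  (1, 2, 0)

M[0][1] = 2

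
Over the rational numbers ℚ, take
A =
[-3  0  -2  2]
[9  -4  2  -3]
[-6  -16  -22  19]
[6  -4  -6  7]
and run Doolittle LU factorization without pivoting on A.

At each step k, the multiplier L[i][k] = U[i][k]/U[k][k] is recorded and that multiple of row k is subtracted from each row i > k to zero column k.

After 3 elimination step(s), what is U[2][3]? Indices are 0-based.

U[2][3] = 3

[col 0] pivot -3
  R1 -= -3*R0 → (0, -4, -4, 3)  (L[1][0] := -3)
  R2 -= 2*R0 → (0, -16, -18, 15)  (L[2][0] := 2)
  R3 -= -2*R0 → (0, -4, -10, 11)  (L[3][0] := -2)
[col 1] pivot -4
  R2 -= 4*R1 → (0, 0, -2, 3)  (L[2][1] := 4)
  R3 -= 1*R1 → (0, 0, -6, 8)  (L[3][1] := 1)
[col 2] pivot -2
  R3 -= 3*R2 → (0, 0, 0, -1)  (L[3][2] := 3)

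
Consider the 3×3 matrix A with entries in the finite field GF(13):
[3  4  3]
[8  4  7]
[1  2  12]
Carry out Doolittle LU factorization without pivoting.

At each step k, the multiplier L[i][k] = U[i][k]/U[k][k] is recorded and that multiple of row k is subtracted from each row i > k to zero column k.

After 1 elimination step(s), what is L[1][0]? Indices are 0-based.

L[1][0] = 7

Step 1: pivot at (0,0) is 3.
  row1 ← row1 − (7)·row0  ⇒  L[1][0]=7, U row1=(0, 2, 12)
  row2 ← row2 − (9)·row0  ⇒  L[2][0]=9, U row2=(0, 5, 11)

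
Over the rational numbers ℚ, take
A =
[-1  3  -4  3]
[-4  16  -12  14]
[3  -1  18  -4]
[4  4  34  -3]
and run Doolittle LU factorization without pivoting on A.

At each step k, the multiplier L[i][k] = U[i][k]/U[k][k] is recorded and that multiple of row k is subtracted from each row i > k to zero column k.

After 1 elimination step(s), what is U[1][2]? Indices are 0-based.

[col 0] pivot -1
  R1 -= 4*R0 → (0, 4, 4, 2)  (L[1][0] := 4)
  R2 -= -3*R0 → (0, 8, 6, 5)  (L[2][0] := -3)
  R3 -= -4*R0 → (0, 16, 18, 9)  (L[3][0] := -4)

U[1][2] = 4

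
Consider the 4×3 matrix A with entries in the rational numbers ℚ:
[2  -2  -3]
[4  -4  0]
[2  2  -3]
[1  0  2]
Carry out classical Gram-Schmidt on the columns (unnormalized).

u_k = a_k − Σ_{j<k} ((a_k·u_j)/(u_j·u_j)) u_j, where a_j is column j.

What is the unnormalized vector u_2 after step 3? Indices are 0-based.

u_2 = (-109/43, 40/43, -29/43, 116/43)

Step 1: u_0 = a_0 = (2, 4, 2, 1).
Step 2: u_1 = a_1 − (-16/25)·u_0 = (-18/25, -36/25, 82/25, 16/25).
Step 3: u_2 = a_2 − (-2/5)·u_0 − (-20/43)·u_1 = (-109/43, 40/43, -29/43, 116/43).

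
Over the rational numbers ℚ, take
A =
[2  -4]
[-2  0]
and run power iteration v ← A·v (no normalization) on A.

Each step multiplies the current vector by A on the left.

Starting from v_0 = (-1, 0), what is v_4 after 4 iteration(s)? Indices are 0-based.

v_4 = (-176, 80)

v_0 = (-1, 0).
v_1 = A·v_0 = (-2, 2).
v_2 = A·v_1 = (-12, 4).
v_3 = A·v_2 = (-40, 24).
v_4 = A·v_3 = (-176, 80).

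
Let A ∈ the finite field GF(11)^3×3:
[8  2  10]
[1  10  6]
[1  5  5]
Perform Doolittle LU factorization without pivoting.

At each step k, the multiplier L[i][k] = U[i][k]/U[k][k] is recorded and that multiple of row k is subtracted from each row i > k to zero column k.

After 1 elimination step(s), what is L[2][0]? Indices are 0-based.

L[2][0] = 7

Step 1: pivot at (0,0) is 8.
  row1 ← row1 − (7)·row0  ⇒  L[1][0]=7, U row1=(0, 7, 2)
  row2 ← row2 − (7)·row0  ⇒  L[2][0]=7, U row2=(0, 2, 1)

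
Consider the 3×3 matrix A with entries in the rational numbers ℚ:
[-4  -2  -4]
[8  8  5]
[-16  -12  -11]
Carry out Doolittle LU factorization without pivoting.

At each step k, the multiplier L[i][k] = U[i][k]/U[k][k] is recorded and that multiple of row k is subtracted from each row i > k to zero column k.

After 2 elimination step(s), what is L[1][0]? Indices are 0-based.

L[1][0] = -2

Step 1: pivot at (0,0) is -4.
  row1 ← row1 − (-2)·row0  ⇒  L[1][0]=-2, U row1=(0, 4, -3)
  row2 ← row2 − (4)·row0  ⇒  L[2][0]=4, U row2=(0, -4, 5)
Step 2: pivot at (1,1) is 4.
  row2 ← row2 − (-1)·row1  ⇒  L[2][1]=-1, U row2=(0, 0, 2)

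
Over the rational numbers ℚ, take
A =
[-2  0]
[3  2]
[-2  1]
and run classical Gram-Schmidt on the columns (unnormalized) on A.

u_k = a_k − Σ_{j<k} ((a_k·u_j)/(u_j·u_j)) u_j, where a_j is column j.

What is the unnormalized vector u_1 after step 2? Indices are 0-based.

u_1 = (8/17, 22/17, 25/17)

Step 1: u_0 = a_0 = (-2, 3, -2).
Step 2: u_1 = a_1 − (4/17)·u_0 = (8/17, 22/17, 25/17).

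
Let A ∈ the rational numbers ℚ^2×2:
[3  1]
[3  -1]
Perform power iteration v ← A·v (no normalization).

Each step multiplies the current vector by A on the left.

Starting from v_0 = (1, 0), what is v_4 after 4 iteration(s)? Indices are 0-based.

v_0 = (1, 0).
v_1 = A·v_0 = (3, 3).
v_2 = A·v_1 = (12, 6).
v_3 = A·v_2 = (42, 30).
v_4 = A·v_3 = (156, 96).

v_4 = (156, 96)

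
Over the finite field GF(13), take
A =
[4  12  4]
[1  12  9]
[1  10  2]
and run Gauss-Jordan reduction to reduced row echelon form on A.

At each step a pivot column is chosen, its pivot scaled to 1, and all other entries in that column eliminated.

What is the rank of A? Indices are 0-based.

rank = 3

pivot(0,0)=4: scale R0 → (1, 3, 1)
  clear (1,0): R1 −= (1)R0 → (0, 9, 8)
  clear (2,0): R2 −= (1)R0 → (0, 7, 1)
pivot(1,1)=9: scale R1 → (0, 1, 11)
  clear (0,1): R0 −= (3)R1 → (1, 0, 7)
  clear (2,1): R2 −= (7)R1 → (0, 0, 2)
pivot(2,2)=2: scale R2 → (0, 0, 1)
  clear (0,2): R0 −= (7)R2 → (1, 0, 0)
  clear (1,2): R1 −= (11)R2 → (0, 1, 0)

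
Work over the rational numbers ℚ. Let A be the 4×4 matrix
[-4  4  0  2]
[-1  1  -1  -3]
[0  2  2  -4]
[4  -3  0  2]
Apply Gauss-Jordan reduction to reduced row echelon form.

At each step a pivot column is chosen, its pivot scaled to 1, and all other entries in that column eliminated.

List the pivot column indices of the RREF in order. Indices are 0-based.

step 1: normalize row 0 (÷-4) = (1, -1, 0, -1/2)
  row 1: subtract -1×row0 = (0, 0, -1, -7/2)
  row 3: subtract 4×row0 = (0, 1, 0, 4)
step 2: exchange rows 1,2
step 2: normalize row 1 (÷2) = (0, 1, 1, -2)
  row 0: subtract -1×row1 = (1, 0, 1, -5/2)
  row 3: subtract 1×row1 = (0, 0, -1, 6)
step 3: normalize row 2 (÷-1) = (0, 0, 1, 7/2)
  row 0: subtract 1×row2 = (1, 0, 0, -6)
  row 1: subtract 1×row2 = (0, 1, 0, -11/2)
  row 3: subtract -1×row2 = (0, 0, 0, 19/2)
step 4: normalize row 3 (÷19/2) = (0, 0, 0, 1)
  row 0: subtract -6×row3 = (1, 0, 0, 0)
  row 1: subtract -11/2×row3 = (0, 1, 0, 0)
  row 2: subtract 7/2×row3 = (0, 0, 1, 0)

pivot columns: 0, 1, 2, 3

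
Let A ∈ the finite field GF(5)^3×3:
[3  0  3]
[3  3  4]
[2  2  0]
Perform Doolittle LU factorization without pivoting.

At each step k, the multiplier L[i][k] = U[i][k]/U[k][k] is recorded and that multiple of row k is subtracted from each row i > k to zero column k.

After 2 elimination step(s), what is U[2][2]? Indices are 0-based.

Step 1: pivot at (0,0) is 3.
  row1 ← row1 − (1)·row0  ⇒  L[1][0]=1, U row1=(0, 3, 1)
  row2 ← row2 − (4)·row0  ⇒  L[2][0]=4, U row2=(0, 2, 3)
Step 2: pivot at (1,1) is 3.
  row2 ← row2 − (4)·row1  ⇒  L[2][1]=4, U row2=(0, 0, 4)

U[2][2] = 4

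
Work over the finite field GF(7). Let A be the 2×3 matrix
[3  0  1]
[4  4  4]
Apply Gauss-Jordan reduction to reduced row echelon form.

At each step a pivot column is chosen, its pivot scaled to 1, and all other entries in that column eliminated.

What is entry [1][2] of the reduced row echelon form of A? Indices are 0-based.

[1] R0 /= 3  ⇒  (1, 0, 5)
     R1 -= 4·R0  ⇒  (0, 4, 5)
[2] R1 /= 4  ⇒  (0, 1, 3)

M[1][2] = 3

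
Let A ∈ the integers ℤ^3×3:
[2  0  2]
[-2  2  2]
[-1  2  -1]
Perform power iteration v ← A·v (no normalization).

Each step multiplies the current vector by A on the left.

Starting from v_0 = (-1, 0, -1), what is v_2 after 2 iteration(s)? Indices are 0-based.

v_2 = (-4, 12, 2)

v_0 = (-1, 0, -1).
v_1 = A·v_0 = (-4, 0, 2).
v_2 = A·v_1 = (-4, 12, 2).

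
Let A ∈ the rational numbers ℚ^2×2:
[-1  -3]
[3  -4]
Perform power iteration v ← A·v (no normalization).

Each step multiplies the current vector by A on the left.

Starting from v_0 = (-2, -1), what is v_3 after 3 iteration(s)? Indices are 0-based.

v_0 = (-2, -1).
v_1 = A·v_0 = (5, -2).
v_2 = A·v_1 = (1, 23).
v_3 = A·v_2 = (-70, -89).

v_3 = (-70, -89)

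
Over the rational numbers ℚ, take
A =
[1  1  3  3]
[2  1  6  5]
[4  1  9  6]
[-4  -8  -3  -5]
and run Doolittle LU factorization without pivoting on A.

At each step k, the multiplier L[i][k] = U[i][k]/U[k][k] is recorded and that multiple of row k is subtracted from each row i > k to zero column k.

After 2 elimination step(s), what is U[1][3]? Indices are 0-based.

U[1][3] = -1

Step 1: pivot at (0,0) is 1.
  row1 ← row1 − (2)·row0  ⇒  L[1][0]=2, U row1=(0, -1, 0, -1)
  row2 ← row2 − (4)·row0  ⇒  L[2][0]=4, U row2=(0, -3, -3, -6)
  row3 ← row3 − (-4)·row0  ⇒  L[3][0]=-4, U row3=(0, -4, 9, 7)
Step 2: pivot at (1,1) is -1.
  row2 ← row2 − (3)·row1  ⇒  L[2][1]=3, U row2=(0, 0, -3, -3)
  row3 ← row3 − (4)·row1  ⇒  L[3][1]=4, U row3=(0, 0, 9, 11)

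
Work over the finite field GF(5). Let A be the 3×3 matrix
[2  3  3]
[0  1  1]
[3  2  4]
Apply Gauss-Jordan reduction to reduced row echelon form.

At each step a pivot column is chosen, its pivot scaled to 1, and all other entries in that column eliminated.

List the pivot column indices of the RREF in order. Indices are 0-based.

[1] R0 /= 2  ⇒  (1, 4, 4)
     R2 -= 3·R0  ⇒  (0, 0, 2)
[2] R1 /= 1  ⇒  (0, 1, 1)
     R0 -= 4·R1  ⇒  (1, 0, 0)
[3] R2 /= 2  ⇒  (0, 0, 1)
     R1 -= 1·R2  ⇒  (0, 1, 0)

pivot columns: 0, 1, 2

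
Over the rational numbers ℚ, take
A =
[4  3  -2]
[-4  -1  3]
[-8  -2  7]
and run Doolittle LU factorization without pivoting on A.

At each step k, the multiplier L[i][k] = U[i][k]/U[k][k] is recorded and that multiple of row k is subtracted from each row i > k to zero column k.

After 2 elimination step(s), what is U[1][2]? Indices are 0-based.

k=0: U[0][0]=4
  eliminate (1,0): mult=-1, new row 1: (0, 2, 1); set L[1][0]=-1
  eliminate (2,0): mult=-2, new row 2: (0, 4, 3); set L[2][0]=-2
k=1: U[1][1]=2
  eliminate (2,1): mult=2, new row 2: (0, 0, 1); set L[2][1]=2

U[1][2] = 1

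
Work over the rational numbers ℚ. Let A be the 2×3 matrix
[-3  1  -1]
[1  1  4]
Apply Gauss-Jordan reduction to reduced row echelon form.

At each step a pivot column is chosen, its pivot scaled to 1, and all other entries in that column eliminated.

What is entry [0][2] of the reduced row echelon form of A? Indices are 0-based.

pivot(0,0)=-3: scale R0 → (1, -1/3, 1/3)
  clear (1,0): R1 −= (1)R0 → (0, 4/3, 11/3)
pivot(1,1)=4/3: scale R1 → (0, 1, 11/4)
  clear (0,1): R0 −= (-1/3)R1 → (1, 0, 5/4)

M[0][2] = 5/4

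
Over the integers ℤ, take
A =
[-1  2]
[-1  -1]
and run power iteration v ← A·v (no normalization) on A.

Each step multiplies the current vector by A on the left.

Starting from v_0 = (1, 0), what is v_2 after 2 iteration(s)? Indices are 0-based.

v_0 = (1, 0).
v_1 = A·v_0 = (-1, -1).
v_2 = A·v_1 = (-1, 2).

v_2 = (-1, 2)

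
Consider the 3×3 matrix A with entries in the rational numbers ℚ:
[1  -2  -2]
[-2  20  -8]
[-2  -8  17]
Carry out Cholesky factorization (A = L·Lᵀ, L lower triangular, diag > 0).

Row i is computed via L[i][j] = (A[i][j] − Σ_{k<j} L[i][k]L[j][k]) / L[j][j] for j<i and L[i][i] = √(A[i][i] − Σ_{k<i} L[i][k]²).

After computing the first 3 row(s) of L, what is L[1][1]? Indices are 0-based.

L[1][1] = 4

Step 1: L[0][0] = √(1) = 1.
  L[1][0] = (-2) / L[0][0] = -2.
Step 2: L[1][1] = √(16) = 4.
  L[2][0] = (-2) / L[0][0] = -2.
  L[2][1] = (-12) / L[1][1] = -3.
Step 3: L[2][2] = √(4) = 2.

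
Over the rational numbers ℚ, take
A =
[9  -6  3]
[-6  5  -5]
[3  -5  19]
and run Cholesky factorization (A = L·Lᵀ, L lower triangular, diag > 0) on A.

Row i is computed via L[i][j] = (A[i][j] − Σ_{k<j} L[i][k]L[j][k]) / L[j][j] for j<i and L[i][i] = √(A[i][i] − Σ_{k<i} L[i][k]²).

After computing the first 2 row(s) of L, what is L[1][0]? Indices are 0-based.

Step 1: L[0][0] = √(9) = 3.
  L[1][0] = (-6) / L[0][0] = -2.
Step 2: L[1][1] = √(1) = 1.

L[1][0] = -2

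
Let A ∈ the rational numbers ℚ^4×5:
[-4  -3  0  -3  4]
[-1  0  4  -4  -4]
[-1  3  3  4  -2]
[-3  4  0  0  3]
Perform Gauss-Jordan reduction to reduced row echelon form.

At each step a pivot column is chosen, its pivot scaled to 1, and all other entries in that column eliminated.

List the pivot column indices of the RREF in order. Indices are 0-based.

pivot columns: 0, 1, 2, 3

step 1: normalize row 0 (÷-4) = (1, 3/4, 0, 3/4, -1)
  row 1: subtract -1×row0 = (0, 3/4, 4, -13/4, -5)
  row 2: subtract -1×row0 = (0, 15/4, 3, 19/4, -3)
  row 3: subtract -3×row0 = (0, 25/4, 0, 9/4, 0)
step 2: normalize row 1 (÷3/4) = (0, 1, 16/3, -13/3, -20/3)
  row 0: subtract 3/4×row1 = (1, 0, -4, 4, 4)
  row 2: subtract 15/4×row1 = (0, 0, -17, 21, 22)
  row 3: subtract 25/4×row1 = (0, 0, -100/3, 88/3, 125/3)
step 3: normalize row 2 (÷-17) = (0, 0, 1, -21/17, -22/17)
  row 0: subtract -4×row2 = (1, 0, 0, -16/17, -20/17)
  row 1: subtract 16/3×row2 = (0, 1, 0, 115/51, 4/17)
  row 3: subtract -100/3×row2 = (0, 0, 0, -604/51, -25/17)
step 4: normalize row 3 (÷-604/51) = (0, 0, 0, 1, 75/604)
  row 0: subtract -16/17×row3 = (1, 0, 0, 0, -160/151)
  row 1: subtract 115/51×row3 = (0, 1, 0, 0, -27/604)
  row 2: subtract -21/17×row3 = (0, 0, 1, 0, -689/604)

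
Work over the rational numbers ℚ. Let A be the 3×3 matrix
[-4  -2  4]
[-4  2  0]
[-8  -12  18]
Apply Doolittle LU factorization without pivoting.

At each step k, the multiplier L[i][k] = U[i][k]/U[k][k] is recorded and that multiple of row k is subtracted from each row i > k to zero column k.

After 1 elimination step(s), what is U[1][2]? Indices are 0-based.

k=0: U[0][0]=-4
  eliminate (1,0): mult=1, new row 1: (0, 4, -4); set L[1][0]=1
  eliminate (2,0): mult=2, new row 2: (0, -8, 10); set L[2][0]=2

U[1][2] = -4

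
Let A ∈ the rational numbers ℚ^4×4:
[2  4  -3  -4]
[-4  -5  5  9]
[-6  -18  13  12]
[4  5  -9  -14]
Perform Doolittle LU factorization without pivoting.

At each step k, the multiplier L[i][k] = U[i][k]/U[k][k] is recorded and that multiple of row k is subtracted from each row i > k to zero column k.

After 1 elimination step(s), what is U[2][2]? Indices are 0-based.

Step 1: pivot at (0,0) is 2.
  row1 ← row1 − (-2)·row0  ⇒  L[1][0]=-2, U row1=(0, 3, -1, 1)
  row2 ← row2 − (-3)·row0  ⇒  L[2][0]=-3, U row2=(0, -6, 4, 0)
  row3 ← row3 − (2)·row0  ⇒  L[3][0]=2, U row3=(0, -3, -3, -6)

U[2][2] = 4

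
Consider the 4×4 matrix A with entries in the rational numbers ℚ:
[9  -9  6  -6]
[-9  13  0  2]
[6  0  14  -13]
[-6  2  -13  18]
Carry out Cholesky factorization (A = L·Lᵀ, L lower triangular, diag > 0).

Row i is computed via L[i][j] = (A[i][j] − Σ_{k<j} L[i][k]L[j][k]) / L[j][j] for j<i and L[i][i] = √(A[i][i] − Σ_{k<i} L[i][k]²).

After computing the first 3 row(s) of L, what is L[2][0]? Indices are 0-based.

Step 1: L[0][0] = √(9) = 3.
  L[1][0] = (-9) / L[0][0] = -3.
Step 2: L[1][1] = √(4) = 2.
  L[2][0] = (6) / L[0][0] = 2.
  L[2][1] = (6) / L[1][1] = 3.
Step 3: L[2][2] = √(1) = 1.

L[2][0] = 2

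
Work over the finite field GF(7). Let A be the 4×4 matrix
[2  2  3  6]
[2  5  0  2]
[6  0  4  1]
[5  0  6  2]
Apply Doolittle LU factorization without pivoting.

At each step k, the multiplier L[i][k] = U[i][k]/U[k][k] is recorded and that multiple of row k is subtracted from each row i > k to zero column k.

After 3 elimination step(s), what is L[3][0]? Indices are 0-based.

[col 0] pivot 2
  R1 -= 1*R0 → (0, 3, 4, 3)  (L[1][0] := 1)
  R2 -= 3*R0 → (0, 1, 2, 4)  (L[2][0] := 3)
  R3 -= 6*R0 → (0, 2, 2, 1)  (L[3][0] := 6)
[col 1] pivot 3
  R2 -= 5*R1 → (0, 0, 3, 3)  (L[2][1] := 5)
  R3 -= 3*R1 → (0, 0, 4, 6)  (L[3][1] := 3)
[col 2] pivot 3
  R3 -= 6*R2 → (0, 0, 0, 2)  (L[3][2] := 6)

L[3][0] = 6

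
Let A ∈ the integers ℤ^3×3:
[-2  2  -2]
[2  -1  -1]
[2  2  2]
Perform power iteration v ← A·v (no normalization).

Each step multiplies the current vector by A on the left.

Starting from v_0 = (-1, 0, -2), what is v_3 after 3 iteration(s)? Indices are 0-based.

v_3 = (36, -18, 36)

v_0 = (-1, 0, -2).
v_1 = A·v_0 = (6, 0, -6).
v_2 = A·v_1 = (0, 18, 0).
v_3 = A·v_2 = (36, -18, 36).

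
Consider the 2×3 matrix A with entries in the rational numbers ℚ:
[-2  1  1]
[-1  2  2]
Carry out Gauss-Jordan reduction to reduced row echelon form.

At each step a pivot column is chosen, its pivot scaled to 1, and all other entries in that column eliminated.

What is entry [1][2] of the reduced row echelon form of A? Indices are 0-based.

[1] R0 /= -2  ⇒  (1, -1/2, -1/2)
     R1 -= -1·R0  ⇒  (0, 3/2, 3/2)
[2] R1 /= 3/2  ⇒  (0, 1, 1)
     R0 -= -1/2·R1  ⇒  (1, 0, 0)

M[1][2] = 1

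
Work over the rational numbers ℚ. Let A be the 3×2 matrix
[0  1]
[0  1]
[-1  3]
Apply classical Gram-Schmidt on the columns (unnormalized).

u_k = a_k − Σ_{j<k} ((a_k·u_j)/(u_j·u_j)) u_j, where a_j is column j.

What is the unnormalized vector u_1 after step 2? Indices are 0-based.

Step 1: u_0 = a_0 = (0, 0, -1).
Step 2: u_1 = a_1 − (-3)·u_0 = (1, 1, 0).

u_1 = (1, 1, 0)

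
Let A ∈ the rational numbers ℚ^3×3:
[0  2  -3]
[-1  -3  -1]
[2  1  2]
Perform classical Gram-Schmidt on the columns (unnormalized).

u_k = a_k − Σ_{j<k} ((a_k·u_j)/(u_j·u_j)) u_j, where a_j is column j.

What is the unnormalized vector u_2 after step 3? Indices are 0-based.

Step 1: u_0 = a_0 = (0, -1, 2).
Step 2: u_1 = a_1 − (1)·u_0 = (2, -2, -1).
Step 3: u_2 = a_2 − (1)·u_0 − (-2/3)·u_1 = (-5/3, -4/3, -2/3).

u_2 = (-5/3, -4/3, -2/3)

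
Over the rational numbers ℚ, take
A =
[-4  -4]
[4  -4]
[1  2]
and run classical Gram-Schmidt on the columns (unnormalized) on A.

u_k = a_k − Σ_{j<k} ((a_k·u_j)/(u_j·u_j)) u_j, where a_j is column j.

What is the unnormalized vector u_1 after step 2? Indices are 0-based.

u_1 = (-124/33, -140/33, 64/33)

Step 1: u_0 = a_0 = (-4, 4, 1).
Step 2: u_1 = a_1 − (2/33)·u_0 = (-124/33, -140/33, 64/33).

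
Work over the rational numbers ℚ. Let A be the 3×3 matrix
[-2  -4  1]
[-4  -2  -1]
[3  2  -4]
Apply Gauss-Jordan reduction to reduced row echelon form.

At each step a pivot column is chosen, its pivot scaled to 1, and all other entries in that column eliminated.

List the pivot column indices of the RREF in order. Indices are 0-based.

pivot(0,0)=-2: scale R0 → (1, 2, -1/2)
  clear (1,0): R1 −= (-4)R0 → (0, 6, -3)
  clear (2,0): R2 −= (3)R0 → (0, -4, -5/2)
pivot(1,1)=6: scale R1 → (0, 1, -1/2)
  clear (0,1): R0 −= (2)R1 → (1, 0, 1/2)
  clear (2,1): R2 −= (-4)R1 → (0, 0, -9/2)
pivot(2,2)=-9/2: scale R2 → (0, 0, 1)
  clear (0,2): R0 −= (1/2)R2 → (1, 0, 0)
  clear (1,2): R1 −= (-1/2)R2 → (0, 1, 0)

pivot columns: 0, 1, 2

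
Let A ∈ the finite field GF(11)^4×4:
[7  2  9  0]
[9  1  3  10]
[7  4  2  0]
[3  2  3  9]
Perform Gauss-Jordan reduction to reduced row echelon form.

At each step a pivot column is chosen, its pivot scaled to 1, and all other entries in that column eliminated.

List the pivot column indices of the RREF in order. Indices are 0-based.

pivot(0,0)=7: scale R0 → (1, 5, 6, 0)
  clear (1,0): R1 −= (9)R0 → (0, 0, 4, 10)
  clear (2,0): R2 −= (7)R0 → (0, 2, 4, 0)
  clear (3,0): R3 −= (3)R0 → (0, 9, 7, 9)
pivot(1,1): swap R1↔R2
pivot(1,1)=2: scale R1 → (0, 1, 2, 0)
  clear (0,1): R0 −= (5)R1 → (1, 0, 7, 0)
  clear (3,1): R3 −= (9)R1 → (0, 0, 0, 9)
pivot(2,2)=4: scale R2 → (0, 0, 1, 8)
  clear (0,2): R0 −= (7)R2 → (1, 0, 0, 10)
  clear (1,2): R1 −= (2)R2 → (0, 1, 0, 6)
pivot(3,3)=9: scale R3 → (0, 0, 0, 1)
  clear (0,3): R0 −= (10)R3 → (1, 0, 0, 0)
  clear (1,3): R1 −= (6)R3 → (0, 1, 0, 0)
  clear (2,3): R2 −= (8)R3 → (0, 0, 1, 0)

pivot columns: 0, 1, 2, 3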